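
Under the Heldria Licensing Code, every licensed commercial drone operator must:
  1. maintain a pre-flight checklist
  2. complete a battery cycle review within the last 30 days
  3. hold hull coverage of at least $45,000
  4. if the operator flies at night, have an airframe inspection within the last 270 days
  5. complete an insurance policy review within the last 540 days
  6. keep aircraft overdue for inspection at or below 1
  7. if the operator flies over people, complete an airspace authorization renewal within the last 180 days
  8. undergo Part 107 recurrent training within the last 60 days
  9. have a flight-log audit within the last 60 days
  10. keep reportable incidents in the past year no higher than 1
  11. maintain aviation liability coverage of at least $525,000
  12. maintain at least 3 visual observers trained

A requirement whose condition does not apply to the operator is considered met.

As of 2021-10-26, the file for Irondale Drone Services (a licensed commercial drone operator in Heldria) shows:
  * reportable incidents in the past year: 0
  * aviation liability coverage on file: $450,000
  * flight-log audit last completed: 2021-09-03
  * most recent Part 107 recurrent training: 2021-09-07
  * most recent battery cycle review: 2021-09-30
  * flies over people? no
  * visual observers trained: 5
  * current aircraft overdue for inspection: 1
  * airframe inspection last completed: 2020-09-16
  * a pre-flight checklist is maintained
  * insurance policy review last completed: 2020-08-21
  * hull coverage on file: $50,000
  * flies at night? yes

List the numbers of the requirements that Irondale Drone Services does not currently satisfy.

4, 11

1. pre-flight checklist present → met
2. battery cycle review 26 days ago vs limit 30 → met
3. hull coverage $50,000 ≥ $45,000 → met
4. condition 'flies at night' holds; airframe inspection 405 days ago vs limit 270 → not met
5. insurance policy review 431 days ago vs limit 540 → met
6. aircraft overdue for inspection 1 ≤ 1 → met
7. condition 'flies over people' does not hold → requirement n/a → met
8. Part 107 recurrent training 49 days ago vs limit 60 → met
9. flight-log audit 53 days ago vs limit 60 → met
10. reportable incidents in the past year 0 ≤ 1 → met
11. aviation liability coverage $450,000 < $525,000 → not met
12. visual observers trained 5 ≥ 3 → met
Not met: 4, 11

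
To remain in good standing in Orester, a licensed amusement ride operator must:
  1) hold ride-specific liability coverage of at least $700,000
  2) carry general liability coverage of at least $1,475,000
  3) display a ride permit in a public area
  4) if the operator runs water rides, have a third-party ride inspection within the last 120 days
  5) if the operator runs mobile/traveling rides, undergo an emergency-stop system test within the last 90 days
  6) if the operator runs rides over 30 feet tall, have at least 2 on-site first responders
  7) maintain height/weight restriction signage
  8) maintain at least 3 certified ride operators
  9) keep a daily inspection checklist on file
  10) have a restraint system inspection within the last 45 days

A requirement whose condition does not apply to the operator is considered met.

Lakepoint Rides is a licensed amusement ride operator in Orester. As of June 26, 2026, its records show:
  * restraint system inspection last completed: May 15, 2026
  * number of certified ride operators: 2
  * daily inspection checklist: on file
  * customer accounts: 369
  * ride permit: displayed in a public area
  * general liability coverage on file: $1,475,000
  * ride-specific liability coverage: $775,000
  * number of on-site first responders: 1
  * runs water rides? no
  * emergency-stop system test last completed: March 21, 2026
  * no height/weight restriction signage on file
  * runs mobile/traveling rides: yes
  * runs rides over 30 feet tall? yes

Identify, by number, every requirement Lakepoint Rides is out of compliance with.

5, 6, 7, 8

1. ride-specific liability coverage $775,000 ≥ $700,000 → met
2. general liability coverage $1,475,000 ≥ $1,475,000 → met
3. ride permit present → met
4. condition 'runs water rides' does not hold → requirement n/a → met
5. condition 'runs mobile/traveling rides' holds; emergency-stop system test 97 days ago vs limit 90 → not met
6. condition 'runs rides over 30 feet tall' holds; on-site first responders 1 < 2 → not met
7. height/weight restriction signage absent → not met
8. certified ride operators 2 < 3 → not met
9. daily inspection checklist present → met
10. restraint system inspection 42 days ago vs limit 45 → met
Not met: 5, 6, 7, 8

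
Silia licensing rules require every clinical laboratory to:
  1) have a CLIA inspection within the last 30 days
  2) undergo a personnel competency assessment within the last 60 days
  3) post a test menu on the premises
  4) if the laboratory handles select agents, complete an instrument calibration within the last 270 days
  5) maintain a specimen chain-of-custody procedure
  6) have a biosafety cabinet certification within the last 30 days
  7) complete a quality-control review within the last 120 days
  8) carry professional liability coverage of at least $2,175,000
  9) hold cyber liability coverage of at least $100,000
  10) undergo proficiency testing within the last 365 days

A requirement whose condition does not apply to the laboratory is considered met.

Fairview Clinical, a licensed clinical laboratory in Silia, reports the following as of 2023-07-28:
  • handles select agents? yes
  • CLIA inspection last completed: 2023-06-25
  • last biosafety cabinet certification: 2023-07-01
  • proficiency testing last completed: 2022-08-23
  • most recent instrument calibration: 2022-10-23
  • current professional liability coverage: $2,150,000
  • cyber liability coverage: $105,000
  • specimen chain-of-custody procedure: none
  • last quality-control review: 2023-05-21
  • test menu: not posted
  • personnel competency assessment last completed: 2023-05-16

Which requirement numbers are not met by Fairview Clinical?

1, 2, 3, 4, 5, 8

1. CLIA inspection 33 days ago vs limit 30 → not met
2. personnel competency assessment 73 days ago vs limit 60 → not met
3. test menu absent → not met
4. condition 'handles select agents' holds; instrument calibration 278 days ago vs limit 270 → not met
5. specimen chain-of-custody procedure absent → not met
6. biosafety cabinet certification 27 days ago vs limit 30 → met
7. quality-control review 68 days ago vs limit 120 → met
8. professional liability coverage $2,150,000 < $2,175,000 → not met
9. cyber liability coverage $105,000 ≥ $100,000 → met
10. proficiency testing 339 days ago vs limit 365 → met
Not met: 1, 2, 3, 4, 5, 8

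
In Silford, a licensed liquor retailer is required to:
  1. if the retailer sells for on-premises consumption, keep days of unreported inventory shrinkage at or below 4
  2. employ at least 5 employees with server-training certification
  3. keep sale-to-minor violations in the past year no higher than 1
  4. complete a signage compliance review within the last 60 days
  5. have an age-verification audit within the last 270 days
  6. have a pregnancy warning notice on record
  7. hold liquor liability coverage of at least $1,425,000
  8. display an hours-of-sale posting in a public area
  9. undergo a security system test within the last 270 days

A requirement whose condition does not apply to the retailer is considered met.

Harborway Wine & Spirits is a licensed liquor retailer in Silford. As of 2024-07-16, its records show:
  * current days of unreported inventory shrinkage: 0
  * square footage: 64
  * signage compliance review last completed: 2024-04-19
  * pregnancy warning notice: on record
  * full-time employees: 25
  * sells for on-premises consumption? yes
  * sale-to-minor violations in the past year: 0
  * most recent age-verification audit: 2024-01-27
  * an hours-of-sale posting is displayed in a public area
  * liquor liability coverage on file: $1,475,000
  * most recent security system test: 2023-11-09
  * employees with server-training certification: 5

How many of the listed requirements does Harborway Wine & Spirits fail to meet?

1

1. condition 'sells for on-premises consumption' holds; days of unreported inventory shrinkage 0 ≤ 4 → met
2. employees with server-training certification 5 ≥ 5 → met
3. sale-to-minor violations in the past year 0 ≤ 1 → met
4. signage compliance review 88 days ago vs limit 60 → not met
5. age-verification audit 171 days ago vs limit 270 → met
6. pregnancy warning notice present → met
7. liquor liability coverage $1,475,000 ≥ $1,425,000 → met
8. hours-of-sale posting present → met
9. security system test 250 days ago vs limit 270 → met
Not met: 1 of 9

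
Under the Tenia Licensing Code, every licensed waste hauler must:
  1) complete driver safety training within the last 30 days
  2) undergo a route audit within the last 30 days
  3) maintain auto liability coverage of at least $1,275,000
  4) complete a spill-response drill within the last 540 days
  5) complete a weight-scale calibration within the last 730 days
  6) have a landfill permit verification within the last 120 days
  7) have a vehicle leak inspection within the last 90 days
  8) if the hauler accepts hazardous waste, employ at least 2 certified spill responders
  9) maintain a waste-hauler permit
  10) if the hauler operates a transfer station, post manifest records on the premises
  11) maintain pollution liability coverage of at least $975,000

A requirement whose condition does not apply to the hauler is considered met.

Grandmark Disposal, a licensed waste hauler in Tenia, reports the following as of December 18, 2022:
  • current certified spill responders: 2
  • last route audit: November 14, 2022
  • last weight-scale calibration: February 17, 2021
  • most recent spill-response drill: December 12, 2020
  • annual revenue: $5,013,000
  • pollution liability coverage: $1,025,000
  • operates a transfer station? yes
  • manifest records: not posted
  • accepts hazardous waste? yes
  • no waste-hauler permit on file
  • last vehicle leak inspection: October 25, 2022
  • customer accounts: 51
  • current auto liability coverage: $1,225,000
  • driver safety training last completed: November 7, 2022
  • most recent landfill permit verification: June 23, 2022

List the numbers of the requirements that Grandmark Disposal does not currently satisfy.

1, 2, 3, 4, 6, 9, 10

1. driver safety training 41 days ago vs limit 30 → not met
2. route audit 34 days ago vs limit 30 → not met
3. auto liability coverage $1,225,000 < $1,275,000 → not met
4. spill-response drill 736 days ago vs limit 540 → not met
5. weight-scale calibration 669 days ago vs limit 730 → met
6. landfill permit verification 178 days ago vs limit 120 → not met
7. vehicle leak inspection 54 days ago vs limit 90 → met
8. condition 'accepts hazardous waste' holds; certified spill responders 2 ≥ 2 → met
9. waste-hauler permit absent → not met
10. condition 'operates a transfer station' holds; manifest records absent → not met
11. pollution liability coverage $1,025,000 ≥ $975,000 → met
Not met: 1, 2, 3, 4, 6, 9, 10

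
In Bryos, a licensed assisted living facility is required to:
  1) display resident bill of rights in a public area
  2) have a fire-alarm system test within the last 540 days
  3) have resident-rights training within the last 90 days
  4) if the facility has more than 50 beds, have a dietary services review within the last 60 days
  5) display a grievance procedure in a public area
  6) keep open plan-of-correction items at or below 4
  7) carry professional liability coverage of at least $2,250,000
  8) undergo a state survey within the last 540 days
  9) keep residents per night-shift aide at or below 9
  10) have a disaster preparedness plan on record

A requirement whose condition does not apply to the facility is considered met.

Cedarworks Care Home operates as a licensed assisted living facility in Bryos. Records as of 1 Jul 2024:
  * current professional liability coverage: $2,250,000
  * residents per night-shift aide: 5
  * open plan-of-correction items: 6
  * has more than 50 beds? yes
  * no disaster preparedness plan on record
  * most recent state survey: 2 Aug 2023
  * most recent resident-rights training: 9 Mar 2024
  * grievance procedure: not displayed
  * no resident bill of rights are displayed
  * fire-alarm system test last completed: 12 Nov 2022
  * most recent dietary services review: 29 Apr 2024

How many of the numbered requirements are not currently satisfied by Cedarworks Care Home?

1. resident bill of rights absent → not met
2. fire-alarm system test 597 days ago vs limit 540 → not met
3. resident-rights training 114 days ago vs limit 90 → not met
4. condition 'has more than 50 beds' holds; dietary services review 63 days ago vs limit 60 → not met
5. grievance procedure absent → not met
6. open plan-of-correction items 6 > 4 → not met
7. professional liability coverage $2,250,000 ≥ $2,250,000 → met
8. state survey 334 days ago vs limit 540 → met
9. residents per night-shift aide 5 ≤ 9 → met
10. disaster preparedness plan absent → not met
Not met: 7 of 10

7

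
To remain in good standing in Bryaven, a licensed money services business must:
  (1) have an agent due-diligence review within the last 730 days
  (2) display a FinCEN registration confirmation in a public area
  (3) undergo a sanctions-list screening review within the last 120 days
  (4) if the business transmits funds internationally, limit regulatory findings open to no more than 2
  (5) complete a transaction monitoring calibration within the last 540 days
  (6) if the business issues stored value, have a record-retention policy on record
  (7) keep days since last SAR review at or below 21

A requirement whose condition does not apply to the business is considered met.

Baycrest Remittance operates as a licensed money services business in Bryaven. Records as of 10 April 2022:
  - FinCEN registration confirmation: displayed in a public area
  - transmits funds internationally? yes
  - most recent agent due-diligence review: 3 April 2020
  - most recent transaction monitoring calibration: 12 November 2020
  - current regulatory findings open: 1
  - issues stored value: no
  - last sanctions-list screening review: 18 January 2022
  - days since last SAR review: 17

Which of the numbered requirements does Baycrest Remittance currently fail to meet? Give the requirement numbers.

1

1. agent due-diligence review 737 days ago vs limit 730 → not met
2. FinCEN registration confirmation present → met
3. sanctions-list screening review 82 days ago vs limit 120 → met
4. condition 'transmits funds internationally' holds; regulatory findings open 1 ≤ 2 → met
5. transaction monitoring calibration 514 days ago vs limit 540 → met
6. condition 'issues stored value' does not hold → requirement n/a → met
7. days since last SAR review 17 ≤ 21 → met
Not met: 1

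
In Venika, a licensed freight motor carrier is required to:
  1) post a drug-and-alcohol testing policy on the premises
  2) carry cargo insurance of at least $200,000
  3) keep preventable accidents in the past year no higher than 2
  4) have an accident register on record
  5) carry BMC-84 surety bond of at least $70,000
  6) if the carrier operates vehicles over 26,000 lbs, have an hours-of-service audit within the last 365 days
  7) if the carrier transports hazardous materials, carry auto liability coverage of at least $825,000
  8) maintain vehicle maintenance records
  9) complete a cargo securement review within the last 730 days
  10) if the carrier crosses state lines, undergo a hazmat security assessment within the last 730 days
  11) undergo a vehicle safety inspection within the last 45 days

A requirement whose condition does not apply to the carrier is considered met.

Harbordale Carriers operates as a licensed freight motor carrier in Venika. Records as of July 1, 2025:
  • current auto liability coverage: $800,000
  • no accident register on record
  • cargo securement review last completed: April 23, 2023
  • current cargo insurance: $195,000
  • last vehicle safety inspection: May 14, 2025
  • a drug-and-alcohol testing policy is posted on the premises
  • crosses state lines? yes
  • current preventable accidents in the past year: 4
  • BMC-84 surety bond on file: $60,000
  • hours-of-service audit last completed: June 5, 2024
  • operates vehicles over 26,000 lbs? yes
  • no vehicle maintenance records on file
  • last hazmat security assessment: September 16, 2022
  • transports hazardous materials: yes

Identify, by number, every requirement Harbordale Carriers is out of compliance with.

1. drug-and-alcohol testing policy present → met
2. cargo insurance $195,000 < $200,000 → not met
3. preventable accidents in the past year 4 > 2 → not met
4. accident register absent → not met
5. BMC-84 surety bond $60,000 < $70,000 → not met
6. condition 'operates vehicles over 26,000 lbs' holds; hours-of-service audit 391 days ago vs limit 365 → not met
7. condition 'transports hazardous materials' holds; auto liability coverage $800,000 < $825,000 → not met
8. vehicle maintenance records absent → not met
9. cargo securement review 800 days ago vs limit 730 → not met
10. condition 'crosses state lines' holds; hazmat security assessment 1019 days ago vs limit 730 → not met
11. vehicle safety inspection 48 days ago vs limit 45 → not met
Not met: 2, 3, 4, 5, 6, 7, 8, 9, 10, 11

2, 3, 4, 5, 6, 7, 8, 9, 10, 11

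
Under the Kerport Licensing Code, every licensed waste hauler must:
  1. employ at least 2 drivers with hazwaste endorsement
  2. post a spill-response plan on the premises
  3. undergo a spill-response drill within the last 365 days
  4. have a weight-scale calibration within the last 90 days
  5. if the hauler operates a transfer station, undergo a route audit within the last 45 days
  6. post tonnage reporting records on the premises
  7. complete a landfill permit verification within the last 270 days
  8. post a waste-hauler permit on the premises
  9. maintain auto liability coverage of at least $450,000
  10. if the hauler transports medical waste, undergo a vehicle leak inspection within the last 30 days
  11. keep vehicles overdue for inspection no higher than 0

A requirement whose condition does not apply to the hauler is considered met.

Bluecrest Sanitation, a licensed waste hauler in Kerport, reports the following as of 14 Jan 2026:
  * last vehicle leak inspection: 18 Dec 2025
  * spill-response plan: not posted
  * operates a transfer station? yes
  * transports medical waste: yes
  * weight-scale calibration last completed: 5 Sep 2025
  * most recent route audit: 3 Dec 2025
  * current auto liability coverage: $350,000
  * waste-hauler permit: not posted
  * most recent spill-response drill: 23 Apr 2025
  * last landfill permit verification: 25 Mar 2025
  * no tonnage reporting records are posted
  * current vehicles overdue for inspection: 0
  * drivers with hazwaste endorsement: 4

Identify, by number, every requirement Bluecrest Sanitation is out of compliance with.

2, 4, 6, 7, 8, 9

1. drivers with hazwaste endorsement 4 ≥ 2 → met
2. spill-response plan absent → not met
3. spill-response drill 266 days ago vs limit 365 → met
4. weight-scale calibration 131 days ago vs limit 90 → not met
5. condition 'operates a transfer station' holds; route audit 42 days ago vs limit 45 → met
6. tonnage reporting records absent → not met
7. landfill permit verification 295 days ago vs limit 270 → not met
8. waste-hauler permit absent → not met
9. auto liability coverage $350,000 < $450,000 → not met
10. condition 'transports medical waste' holds; vehicle leak inspection 27 days ago vs limit 30 → met
11. vehicles overdue for inspection 0 ≤ 0 → met
Not met: 2, 4, 6, 7, 8, 9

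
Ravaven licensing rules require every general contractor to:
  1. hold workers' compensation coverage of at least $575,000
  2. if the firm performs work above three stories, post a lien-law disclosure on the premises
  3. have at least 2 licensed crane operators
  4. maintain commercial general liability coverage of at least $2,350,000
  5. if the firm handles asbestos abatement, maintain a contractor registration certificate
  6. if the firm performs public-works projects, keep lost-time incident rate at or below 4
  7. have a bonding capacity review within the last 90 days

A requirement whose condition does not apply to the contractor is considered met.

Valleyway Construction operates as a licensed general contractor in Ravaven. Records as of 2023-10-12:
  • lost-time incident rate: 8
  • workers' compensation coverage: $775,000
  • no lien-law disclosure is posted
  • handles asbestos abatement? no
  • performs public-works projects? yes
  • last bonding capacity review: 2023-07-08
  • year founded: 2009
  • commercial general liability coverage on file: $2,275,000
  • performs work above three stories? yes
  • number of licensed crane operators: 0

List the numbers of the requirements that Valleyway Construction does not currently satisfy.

1. workers' compensation coverage $775,000 ≥ $575,000 → met
2. condition 'performs work above three stories' holds; lien-law disclosure absent → not met
3. licensed crane operators 0 < 2 → not met
4. commercial general liability coverage $2,275,000 < $2,350,000 → not met
5. condition 'handles asbestos abatement' does not hold → requirement n/a → met
6. condition 'performs public-works projects' holds; lost-time incident rate 8 > 4 → not met
7. bonding capacity review 96 days ago vs limit 90 → not met
Not met: 2, 3, 4, 6, 7

2, 3, 4, 6, 7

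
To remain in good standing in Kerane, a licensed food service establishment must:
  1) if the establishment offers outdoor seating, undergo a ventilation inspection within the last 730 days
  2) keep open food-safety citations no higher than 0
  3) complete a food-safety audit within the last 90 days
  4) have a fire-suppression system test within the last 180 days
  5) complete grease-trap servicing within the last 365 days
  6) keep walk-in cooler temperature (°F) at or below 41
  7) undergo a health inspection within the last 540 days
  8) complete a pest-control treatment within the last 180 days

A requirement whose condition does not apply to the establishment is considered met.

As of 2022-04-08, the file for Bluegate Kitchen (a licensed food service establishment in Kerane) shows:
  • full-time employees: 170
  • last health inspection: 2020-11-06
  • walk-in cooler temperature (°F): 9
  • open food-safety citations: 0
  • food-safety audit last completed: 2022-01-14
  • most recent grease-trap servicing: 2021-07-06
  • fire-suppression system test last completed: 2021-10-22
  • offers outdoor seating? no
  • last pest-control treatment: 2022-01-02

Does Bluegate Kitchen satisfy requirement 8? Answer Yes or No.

Yes

8. pest-control treatment 96 days ago vs limit 180 → met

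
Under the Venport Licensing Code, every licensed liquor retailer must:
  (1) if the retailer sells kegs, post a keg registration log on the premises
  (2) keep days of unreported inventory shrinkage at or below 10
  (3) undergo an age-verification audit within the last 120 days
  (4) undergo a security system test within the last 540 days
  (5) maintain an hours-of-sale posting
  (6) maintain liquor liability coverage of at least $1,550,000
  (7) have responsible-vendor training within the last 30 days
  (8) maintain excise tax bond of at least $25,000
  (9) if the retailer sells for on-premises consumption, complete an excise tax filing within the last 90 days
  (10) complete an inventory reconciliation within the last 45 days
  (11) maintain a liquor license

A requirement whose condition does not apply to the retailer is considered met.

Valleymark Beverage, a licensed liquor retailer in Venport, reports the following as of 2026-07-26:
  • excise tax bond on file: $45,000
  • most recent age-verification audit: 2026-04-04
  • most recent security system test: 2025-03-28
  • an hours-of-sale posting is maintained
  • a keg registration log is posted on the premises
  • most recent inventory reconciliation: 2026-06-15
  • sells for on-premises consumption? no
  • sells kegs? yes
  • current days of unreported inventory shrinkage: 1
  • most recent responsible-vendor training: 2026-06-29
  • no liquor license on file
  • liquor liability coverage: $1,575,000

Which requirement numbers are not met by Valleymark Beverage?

1. condition 'sells kegs' holds; keg registration log present → met
2. days of unreported inventory shrinkage 1 ≤ 10 → met
3. age-verification audit 113 days ago vs limit 120 → met
4. security system test 485 days ago vs limit 540 → met
5. hours-of-sale posting present → met
6. liquor liability coverage $1,575,000 ≥ $1,550,000 → met
7. responsible-vendor training 27 days ago vs limit 30 → met
8. excise tax bond $45,000 ≥ $25,000 → met
9. condition 'sells for on-premises consumption' does not hold → requirement n/a → met
10. inventory reconciliation 41 days ago vs limit 45 → met
11. liquor license absent → not met
Not met: 11

11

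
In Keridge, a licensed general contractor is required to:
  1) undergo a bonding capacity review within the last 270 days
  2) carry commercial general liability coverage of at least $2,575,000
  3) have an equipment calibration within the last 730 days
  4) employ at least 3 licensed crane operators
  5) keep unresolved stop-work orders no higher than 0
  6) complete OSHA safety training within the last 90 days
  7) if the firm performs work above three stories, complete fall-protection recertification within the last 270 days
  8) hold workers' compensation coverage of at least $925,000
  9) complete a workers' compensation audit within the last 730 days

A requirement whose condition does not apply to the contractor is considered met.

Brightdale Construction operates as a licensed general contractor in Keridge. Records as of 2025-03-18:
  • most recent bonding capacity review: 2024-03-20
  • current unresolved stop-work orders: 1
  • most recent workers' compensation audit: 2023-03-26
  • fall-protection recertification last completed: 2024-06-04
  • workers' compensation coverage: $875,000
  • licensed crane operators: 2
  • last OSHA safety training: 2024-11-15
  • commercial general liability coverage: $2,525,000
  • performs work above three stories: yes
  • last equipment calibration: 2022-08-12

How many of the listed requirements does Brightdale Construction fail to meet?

1. bonding capacity review 363 days ago vs limit 270 → not met
2. commercial general liability coverage $2,525,000 < $2,575,000 → not met
3. equipment calibration 949 days ago vs limit 730 → not met
4. licensed crane operators 2 < 3 → not met
5. unresolved stop-work orders 1 > 0 → not met
6. OSHA safety training 123 days ago vs limit 90 → not met
7. condition 'performs work above three stories' holds; fall-protection recertification 287 days ago vs limit 270 → not met
8. workers' compensation coverage $875,000 < $925,000 → not met
9. workers' compensation audit 723 days ago vs limit 730 → met
Not met: 8 of 9

8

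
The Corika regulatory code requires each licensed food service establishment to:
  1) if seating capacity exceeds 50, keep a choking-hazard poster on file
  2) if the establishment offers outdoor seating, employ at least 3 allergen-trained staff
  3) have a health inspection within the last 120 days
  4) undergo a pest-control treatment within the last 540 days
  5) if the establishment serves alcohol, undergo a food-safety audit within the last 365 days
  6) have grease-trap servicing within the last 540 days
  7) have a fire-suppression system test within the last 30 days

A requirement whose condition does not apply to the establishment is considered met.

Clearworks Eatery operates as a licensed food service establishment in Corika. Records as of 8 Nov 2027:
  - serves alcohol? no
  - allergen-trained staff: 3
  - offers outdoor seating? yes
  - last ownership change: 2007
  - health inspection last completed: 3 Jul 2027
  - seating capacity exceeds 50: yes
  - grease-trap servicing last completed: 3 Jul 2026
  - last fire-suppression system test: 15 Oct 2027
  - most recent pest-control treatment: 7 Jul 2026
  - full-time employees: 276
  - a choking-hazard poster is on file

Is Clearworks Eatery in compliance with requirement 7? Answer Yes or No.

Yes

7. fire-suppression system test 24 days ago vs limit 30 → met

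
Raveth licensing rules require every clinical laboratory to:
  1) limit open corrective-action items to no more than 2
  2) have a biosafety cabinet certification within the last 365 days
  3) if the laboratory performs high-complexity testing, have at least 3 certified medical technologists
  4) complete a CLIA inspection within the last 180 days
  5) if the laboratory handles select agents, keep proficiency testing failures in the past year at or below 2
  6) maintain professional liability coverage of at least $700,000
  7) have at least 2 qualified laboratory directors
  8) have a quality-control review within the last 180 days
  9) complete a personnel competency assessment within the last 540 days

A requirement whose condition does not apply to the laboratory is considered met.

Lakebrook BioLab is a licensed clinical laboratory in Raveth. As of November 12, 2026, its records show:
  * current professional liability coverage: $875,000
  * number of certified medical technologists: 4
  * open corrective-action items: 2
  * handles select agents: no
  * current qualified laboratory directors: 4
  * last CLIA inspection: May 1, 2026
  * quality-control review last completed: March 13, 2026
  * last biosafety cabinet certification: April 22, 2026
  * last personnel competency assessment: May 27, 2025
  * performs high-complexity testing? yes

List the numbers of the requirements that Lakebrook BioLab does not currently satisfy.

4, 8

1. open corrective-action items 2 ≤ 2 → met
2. biosafety cabinet certification 204 days ago vs limit 365 → met
3. condition 'performs high-complexity testing' holds; certified medical technologists 4 ≥ 3 → met
4. CLIA inspection 195 days ago vs limit 180 → not met
5. condition 'handles select agents' does not hold → requirement n/a → met
6. professional liability coverage $875,000 ≥ $700,000 → met
7. qualified laboratory directors 4 ≥ 2 → met
8. quality-control review 244 days ago vs limit 180 → not met
9. personnel competency assessment 534 days ago vs limit 540 → met
Not met: 4, 8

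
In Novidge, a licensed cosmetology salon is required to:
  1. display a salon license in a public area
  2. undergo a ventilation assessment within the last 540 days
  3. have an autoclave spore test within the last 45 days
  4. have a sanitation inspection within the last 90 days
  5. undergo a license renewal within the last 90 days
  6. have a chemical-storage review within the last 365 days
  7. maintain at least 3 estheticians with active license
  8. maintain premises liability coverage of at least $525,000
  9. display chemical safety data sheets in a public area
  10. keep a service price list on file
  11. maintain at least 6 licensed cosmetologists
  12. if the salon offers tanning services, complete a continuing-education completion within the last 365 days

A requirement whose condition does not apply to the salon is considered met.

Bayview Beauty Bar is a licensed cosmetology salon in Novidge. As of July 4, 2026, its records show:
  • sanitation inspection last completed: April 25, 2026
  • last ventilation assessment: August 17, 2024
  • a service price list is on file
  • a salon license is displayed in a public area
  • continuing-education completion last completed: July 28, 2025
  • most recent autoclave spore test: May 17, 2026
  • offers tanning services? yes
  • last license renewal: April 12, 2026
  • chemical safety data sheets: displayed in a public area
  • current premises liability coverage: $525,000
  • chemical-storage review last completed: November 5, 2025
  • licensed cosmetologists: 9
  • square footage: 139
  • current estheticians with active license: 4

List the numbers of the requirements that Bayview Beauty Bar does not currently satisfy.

1. salon license present → met
2. ventilation assessment 686 days ago vs limit 540 → not met
3. autoclave spore test 48 days ago vs limit 45 → not met
4. sanitation inspection 70 days ago vs limit 90 → met
5. license renewal 83 days ago vs limit 90 → met
6. chemical-storage review 241 days ago vs limit 365 → met
7. estheticians with active license 4 ≥ 3 → met
8. premises liability coverage $525,000 ≥ $525,000 → met
9. chemical safety data sheets present → met
10. service price list present → met
11. licensed cosmetologists 9 ≥ 6 → met
12. condition 'offers tanning services' holds; continuing-education completion 341 days ago vs limit 365 → met
Not met: 2, 3

2, 3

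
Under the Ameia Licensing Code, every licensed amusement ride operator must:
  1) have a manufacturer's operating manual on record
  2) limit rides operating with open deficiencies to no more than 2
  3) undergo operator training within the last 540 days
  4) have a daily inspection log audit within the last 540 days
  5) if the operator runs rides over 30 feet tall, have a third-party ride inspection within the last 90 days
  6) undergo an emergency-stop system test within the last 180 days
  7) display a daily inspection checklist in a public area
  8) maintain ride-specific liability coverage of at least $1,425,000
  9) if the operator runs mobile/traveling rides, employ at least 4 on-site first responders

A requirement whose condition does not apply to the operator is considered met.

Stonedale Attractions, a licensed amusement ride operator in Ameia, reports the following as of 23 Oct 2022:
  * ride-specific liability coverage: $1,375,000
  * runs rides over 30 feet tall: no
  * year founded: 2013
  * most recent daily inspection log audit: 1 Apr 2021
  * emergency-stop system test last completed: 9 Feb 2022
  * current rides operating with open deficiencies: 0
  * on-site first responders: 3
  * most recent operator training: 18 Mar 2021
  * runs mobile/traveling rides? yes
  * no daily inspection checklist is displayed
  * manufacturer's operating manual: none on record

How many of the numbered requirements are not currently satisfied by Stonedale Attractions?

1. manufacturer's operating manual absent → not met
2. rides operating with open deficiencies 0 ≤ 2 → met
3. operator training 584 days ago vs limit 540 → not met
4. daily inspection log audit 570 days ago vs limit 540 → not met
5. condition 'runs rides over 30 feet tall' does not hold → requirement n/a → met
6. emergency-stop system test 256 days ago vs limit 180 → not met
7. daily inspection checklist absent → not met
8. ride-specific liability coverage $1,375,000 < $1,425,000 → not met
9. condition 'runs mobile/traveling rides' holds; on-site first responders 3 < 4 → not met
Not met: 7 of 9

7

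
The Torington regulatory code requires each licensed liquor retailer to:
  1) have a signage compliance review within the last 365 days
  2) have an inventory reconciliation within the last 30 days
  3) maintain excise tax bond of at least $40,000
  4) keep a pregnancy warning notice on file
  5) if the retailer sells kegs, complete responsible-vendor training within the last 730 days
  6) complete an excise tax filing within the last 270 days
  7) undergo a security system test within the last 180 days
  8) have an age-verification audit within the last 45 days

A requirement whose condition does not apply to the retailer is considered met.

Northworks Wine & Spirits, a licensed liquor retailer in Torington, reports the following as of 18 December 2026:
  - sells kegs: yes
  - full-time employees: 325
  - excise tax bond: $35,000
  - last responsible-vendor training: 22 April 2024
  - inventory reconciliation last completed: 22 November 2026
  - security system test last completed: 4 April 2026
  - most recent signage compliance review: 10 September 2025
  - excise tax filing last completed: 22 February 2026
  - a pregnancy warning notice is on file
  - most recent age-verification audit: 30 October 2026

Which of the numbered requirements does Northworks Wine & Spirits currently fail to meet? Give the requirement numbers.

1, 3, 5, 6, 7, 8

1. signage compliance review 464 days ago vs limit 365 → not met
2. inventory reconciliation 26 days ago vs limit 30 → met
3. excise tax bond $35,000 < $40,000 → not met
4. pregnancy warning notice present → met
5. condition 'sells kegs' holds; responsible-vendor training 970 days ago vs limit 730 → not met
6. excise tax filing 299 days ago vs limit 270 → not met
7. security system test 258 days ago vs limit 180 → not met
8. age-verification audit 49 days ago vs limit 45 → not met
Not met: 1, 3, 5, 6, 7, 8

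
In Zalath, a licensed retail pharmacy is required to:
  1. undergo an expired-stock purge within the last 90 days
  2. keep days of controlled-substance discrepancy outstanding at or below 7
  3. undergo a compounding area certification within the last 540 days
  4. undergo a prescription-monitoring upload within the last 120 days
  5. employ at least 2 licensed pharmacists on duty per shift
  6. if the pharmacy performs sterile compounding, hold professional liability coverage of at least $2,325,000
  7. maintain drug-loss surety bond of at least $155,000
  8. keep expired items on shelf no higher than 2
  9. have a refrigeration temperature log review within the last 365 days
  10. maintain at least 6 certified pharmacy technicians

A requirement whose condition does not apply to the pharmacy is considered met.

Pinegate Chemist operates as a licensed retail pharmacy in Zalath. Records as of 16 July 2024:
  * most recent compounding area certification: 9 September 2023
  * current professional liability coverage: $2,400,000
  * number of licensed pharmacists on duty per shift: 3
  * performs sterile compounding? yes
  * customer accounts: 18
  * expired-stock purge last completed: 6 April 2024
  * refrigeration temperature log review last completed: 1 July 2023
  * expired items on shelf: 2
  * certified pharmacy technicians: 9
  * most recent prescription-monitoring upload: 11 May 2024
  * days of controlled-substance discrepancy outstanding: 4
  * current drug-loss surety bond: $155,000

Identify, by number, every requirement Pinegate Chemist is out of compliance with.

1. expired-stock purge 101 days ago vs limit 90 → not met
2. days of controlled-substance discrepancy outstanding 4 ≤ 7 → met
3. compounding area certification 311 days ago vs limit 540 → met
4. prescription-monitoring upload 66 days ago vs limit 120 → met
5. licensed pharmacists on duty per shift 3 ≥ 2 → met
6. condition 'performs sterile compounding' holds; professional liability coverage $2,400,000 ≥ $2,325,000 → met
7. drug-loss surety bond $155,000 ≥ $155,000 → met
8. expired items on shelf 2 ≤ 2 → met
9. refrigeration temperature log review 381 days ago vs limit 365 → not met
10. certified pharmacy technicians 9 ≥ 6 → met
Not met: 1, 9

1, 9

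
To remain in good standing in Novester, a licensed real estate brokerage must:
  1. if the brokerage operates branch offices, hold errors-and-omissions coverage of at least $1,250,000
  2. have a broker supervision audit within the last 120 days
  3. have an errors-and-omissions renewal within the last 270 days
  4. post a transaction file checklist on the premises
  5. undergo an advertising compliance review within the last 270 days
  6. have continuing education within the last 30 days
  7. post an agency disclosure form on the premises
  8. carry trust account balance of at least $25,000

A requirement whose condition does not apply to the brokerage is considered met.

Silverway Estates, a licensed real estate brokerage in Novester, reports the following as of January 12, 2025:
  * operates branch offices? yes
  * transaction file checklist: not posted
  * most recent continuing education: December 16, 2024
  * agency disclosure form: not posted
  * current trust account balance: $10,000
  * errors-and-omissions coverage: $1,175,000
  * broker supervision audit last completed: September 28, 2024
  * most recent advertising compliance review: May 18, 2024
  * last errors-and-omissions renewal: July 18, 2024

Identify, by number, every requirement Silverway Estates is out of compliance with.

1, 4, 7, 8

1. condition 'operates branch offices' holds; errors-and-omissions coverage $1,175,000 < $1,250,000 → not met
2. broker supervision audit 106 days ago vs limit 120 → met
3. errors-and-omissions renewal 178 days ago vs limit 270 → met
4. transaction file checklist absent → not met
5. advertising compliance review 239 days ago vs limit 270 → met
6. continuing education 27 days ago vs limit 30 → met
7. agency disclosure form absent → not met
8. trust account balance $10,000 < $25,000 → not met
Not met: 1, 4, 7, 8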